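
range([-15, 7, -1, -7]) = 22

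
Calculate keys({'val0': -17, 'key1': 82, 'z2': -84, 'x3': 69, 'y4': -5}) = ['val0', 'key1', 'z2', 'x3', 'y4']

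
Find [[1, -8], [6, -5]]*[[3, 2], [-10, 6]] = C[0][0] = (1)*(3) + (-8)*(-10) = 83
C[0][1] = (1)*(2) + (-8)*(6) = -46
C[1][0] = (6)*(3) + (-5)*(-10) = 68
C[1][1] = (6)*(2) + (-5)*(6) = -18
= [[83, -46], [68, -18]]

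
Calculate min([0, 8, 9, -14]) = -14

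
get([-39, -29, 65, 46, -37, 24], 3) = 46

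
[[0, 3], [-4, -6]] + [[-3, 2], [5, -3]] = [[-3, 5], [1, -9]]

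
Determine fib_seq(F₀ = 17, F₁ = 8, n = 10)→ [17, 8, 25, 33, 58, 91, 149, 240, 389, 629]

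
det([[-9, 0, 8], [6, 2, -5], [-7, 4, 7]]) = -2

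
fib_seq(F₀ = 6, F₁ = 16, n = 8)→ F_2 = F_1 + F_0 = 22
F_3 = F_2 + F_1 = 38
F_4 = F_3 + F_2 = 60
...
= [6, 16, 22, 38, 60, 98, 158, 256]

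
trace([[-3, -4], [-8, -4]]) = -7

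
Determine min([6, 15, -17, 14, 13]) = -17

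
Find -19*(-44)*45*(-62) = -2332440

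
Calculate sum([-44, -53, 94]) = -3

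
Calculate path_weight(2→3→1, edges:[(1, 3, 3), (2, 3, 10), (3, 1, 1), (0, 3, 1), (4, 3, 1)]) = w(2→3)=10 + w(3→1)=1
= 11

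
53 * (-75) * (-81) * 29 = 9337275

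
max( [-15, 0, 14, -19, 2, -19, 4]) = 14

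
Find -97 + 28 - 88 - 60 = -217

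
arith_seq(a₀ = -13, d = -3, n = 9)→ [-13, -16, -19, -22, -25, -28, -31, -34, -37]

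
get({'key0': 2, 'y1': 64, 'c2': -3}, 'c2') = -3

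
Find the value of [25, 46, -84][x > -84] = [25, 46]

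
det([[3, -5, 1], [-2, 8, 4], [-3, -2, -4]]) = (1)*(3)*det([[8, 4], [-2, -4]]) + (-1)*(-5)*det([[-2, 4], [-3, -4]]) + (1)*(1)*det([[-2, 8], [-3, -2]])
= -72 + 100 + 28
= 56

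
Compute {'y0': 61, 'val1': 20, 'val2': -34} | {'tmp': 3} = {'y0': 61, 'val1': 20, 'val2': -34, 'tmp': 3}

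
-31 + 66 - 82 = -47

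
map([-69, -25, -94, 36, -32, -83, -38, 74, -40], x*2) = [-138, -50, -188, 72, -64, -166, -76, 148, -80]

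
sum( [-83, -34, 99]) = -18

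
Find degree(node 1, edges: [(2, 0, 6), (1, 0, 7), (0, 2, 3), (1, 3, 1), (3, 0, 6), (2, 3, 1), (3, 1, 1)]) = 3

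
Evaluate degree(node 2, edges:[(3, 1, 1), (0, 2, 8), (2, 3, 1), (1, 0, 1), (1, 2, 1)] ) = incident: (0,2), (2,3), (1,2)
= 3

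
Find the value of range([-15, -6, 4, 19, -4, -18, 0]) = 37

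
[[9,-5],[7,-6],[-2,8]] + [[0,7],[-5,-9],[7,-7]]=[[9, 2], [2, -15], [5, 1]]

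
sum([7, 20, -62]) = 7 + 20 + (-62)
= -35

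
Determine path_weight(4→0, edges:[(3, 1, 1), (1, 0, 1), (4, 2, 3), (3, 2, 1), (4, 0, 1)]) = w(4→0)=1
= 1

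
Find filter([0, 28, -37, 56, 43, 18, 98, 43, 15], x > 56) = [98]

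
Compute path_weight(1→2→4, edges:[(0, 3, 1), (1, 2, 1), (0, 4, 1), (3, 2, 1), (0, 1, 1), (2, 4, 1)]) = 2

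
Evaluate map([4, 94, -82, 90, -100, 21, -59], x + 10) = [14, 104, -72, 100, -90, 31, -49]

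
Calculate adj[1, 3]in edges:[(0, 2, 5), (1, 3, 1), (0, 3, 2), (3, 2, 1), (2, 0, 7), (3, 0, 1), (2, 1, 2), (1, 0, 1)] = 1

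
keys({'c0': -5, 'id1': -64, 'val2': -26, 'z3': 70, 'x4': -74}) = ['c0', 'id1', 'val2', 'z3', 'x4']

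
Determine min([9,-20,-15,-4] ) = -20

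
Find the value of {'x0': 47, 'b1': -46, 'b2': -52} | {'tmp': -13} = {'x0': 47, 'b1': -46, 'b2': -52, 'tmp': -13}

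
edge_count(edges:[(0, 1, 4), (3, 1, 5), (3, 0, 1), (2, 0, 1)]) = 4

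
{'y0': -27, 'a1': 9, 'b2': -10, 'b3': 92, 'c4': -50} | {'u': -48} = {'y0': -27, 'a1': 9, 'b2': -10, 'b3': 92, 'c4': -50, 'u': -48}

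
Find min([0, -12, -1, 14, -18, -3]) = -18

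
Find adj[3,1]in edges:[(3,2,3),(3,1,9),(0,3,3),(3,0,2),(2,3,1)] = 9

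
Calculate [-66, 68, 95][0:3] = [-66, 68, 95]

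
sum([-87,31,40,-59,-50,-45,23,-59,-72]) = -278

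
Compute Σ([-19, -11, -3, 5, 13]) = -15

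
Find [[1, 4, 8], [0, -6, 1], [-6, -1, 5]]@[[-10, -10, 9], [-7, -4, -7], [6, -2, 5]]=[[10, -42, 21], [48, 22, 47], [97, 54, -22]]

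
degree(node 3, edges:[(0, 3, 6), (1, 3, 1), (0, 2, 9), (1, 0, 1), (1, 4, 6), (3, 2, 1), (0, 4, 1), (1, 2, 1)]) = incident: (0,3), (1,3), (3,2)
= 3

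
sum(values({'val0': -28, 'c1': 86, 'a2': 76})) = (-28) + 86 + 76
= 134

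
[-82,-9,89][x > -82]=[-9, 89]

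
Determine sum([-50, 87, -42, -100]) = (-50) + 87 + (-42) + (-100)
= -105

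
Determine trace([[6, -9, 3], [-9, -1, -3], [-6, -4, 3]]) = 8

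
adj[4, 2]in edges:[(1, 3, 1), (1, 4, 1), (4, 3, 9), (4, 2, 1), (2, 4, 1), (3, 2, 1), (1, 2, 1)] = 1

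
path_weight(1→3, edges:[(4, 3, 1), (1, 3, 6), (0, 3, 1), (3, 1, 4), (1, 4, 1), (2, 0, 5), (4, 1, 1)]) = w(1→3)=6
= 6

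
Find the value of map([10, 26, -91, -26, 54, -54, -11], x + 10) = 10+10=20, 26+10=36, -91+10=-81, -26+10=-16, 54+10=64, -54+10=-44, -11+10=-1
= [20, 36, -81, -16, 64, -44, -1]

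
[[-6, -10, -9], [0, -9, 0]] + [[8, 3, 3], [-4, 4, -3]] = [[2, -7, -6], [-4, -5, -3]]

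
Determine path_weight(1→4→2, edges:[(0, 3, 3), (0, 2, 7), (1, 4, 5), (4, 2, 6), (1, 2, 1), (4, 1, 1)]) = w(1→4)=5 + w(4→2)=6
= 11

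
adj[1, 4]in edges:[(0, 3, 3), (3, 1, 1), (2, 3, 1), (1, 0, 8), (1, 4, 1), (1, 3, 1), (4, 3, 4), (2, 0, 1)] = 1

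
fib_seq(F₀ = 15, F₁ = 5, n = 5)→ F_2 = F_1 + F_0 = 20
F_3 = F_2 + F_1 = 25
F_4 = F_3 + F_2 = 45
= [15, 5, 20, 25, 45]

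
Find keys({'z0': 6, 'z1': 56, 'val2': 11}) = ['z0', 'z1', 'val2']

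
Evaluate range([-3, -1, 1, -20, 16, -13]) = 36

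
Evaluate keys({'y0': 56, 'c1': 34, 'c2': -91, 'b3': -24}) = ['y0', 'c1', 'c2', 'b3']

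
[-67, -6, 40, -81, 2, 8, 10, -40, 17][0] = -67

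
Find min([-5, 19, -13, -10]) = -13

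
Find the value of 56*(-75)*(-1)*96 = 403200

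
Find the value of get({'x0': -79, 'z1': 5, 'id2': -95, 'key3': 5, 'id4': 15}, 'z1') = 5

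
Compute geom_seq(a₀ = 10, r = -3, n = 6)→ [10, -30, 90, -270, 810, -2430]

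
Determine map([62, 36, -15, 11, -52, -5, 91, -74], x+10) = 62+10=72, 36+10=46, -15+10=-5, 11+10=21, -52+10=-42, -5+10=5, 91+10=101, -74+10=-64
= [72, 46, -5, 21, -42, 5, 101, -64]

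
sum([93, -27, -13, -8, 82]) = 93 + (-27) + (-13) + (-8) + 82
= 127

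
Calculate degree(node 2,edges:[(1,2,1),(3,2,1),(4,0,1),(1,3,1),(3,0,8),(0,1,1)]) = 2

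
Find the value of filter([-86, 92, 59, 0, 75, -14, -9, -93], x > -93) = keep x where x > -93: -86✓, 92✓, 59✓, 0✓, 75✓, -14✓, -9✓, -93✗
= [-86, 92, 59, 0, 75, -14, -9]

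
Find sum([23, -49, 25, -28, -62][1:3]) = slice → [-49, 25]
(-49) + 25
= -24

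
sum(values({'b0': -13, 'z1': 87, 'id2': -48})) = (-13) + 87 + (-48)
= 26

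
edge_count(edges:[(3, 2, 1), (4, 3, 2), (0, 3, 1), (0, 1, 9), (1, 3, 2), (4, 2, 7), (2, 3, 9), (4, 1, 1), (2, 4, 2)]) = 9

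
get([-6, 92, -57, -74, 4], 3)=-74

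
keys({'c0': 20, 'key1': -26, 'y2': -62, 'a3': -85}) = ['c0', 'key1', 'y2', 'a3']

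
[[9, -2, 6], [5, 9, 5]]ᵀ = [[9, 5], [-2, 9], [6, 5]]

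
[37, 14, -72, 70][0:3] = [37, 14, -72]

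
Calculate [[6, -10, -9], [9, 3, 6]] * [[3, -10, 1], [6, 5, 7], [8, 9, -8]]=C[0][0] = (6)*(3) + (-10)*(6) + (-9)*(8) = -114
C[0][1] = (6)*(-10) + (-10)*(5) + (-9)*(9) = -191
C[0][2] = (6)*(1) + (-10)*(7) + (-9)*(-8) = 8
C[1][0] = (9)*(3) + (3)*(6) + (6)*(8) = 93
C[1][1] = (9)*(-10) + (3)*(5) + (6)*(9) = -21
C[1][2] = (9)*(1) + (3)*(7) + (6)*(-8) = -18
= [[-114, -191, 8], [93, -21, -18]]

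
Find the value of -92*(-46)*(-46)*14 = -2725408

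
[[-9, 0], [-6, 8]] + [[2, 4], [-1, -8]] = [[-7, 4], [-7, 0]]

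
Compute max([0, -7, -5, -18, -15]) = 0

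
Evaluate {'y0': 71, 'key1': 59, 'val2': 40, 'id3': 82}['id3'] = 82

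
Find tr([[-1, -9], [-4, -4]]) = -5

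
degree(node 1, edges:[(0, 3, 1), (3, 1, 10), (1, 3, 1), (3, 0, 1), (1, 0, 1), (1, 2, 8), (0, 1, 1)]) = incident: (3,1), (1,3), (1,0), (1,2), (0,1)
= 5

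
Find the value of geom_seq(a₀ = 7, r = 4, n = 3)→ [7, 28, 112]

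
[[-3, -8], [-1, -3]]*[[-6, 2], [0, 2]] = C[0][0] = (-3)*(-6) + (-8)*(0) = 18
C[0][1] = (-3)*(2) + (-8)*(2) = -22
C[1][0] = (-1)*(-6) + (-3)*(0) = 6
C[1][1] = (-1)*(2) + (-3)*(2) = -8
= [[18, -22], [6, -8]]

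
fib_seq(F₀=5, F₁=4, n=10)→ F_2 = F_1 + F_0 = 9
F_3 = F_2 + F_1 = 13
F_4 = F_3 + F_2 = 22
...
= [5, 4, 9, 13, 22, 35, 57, 92, 149, 241]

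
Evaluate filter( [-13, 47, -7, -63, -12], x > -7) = [47]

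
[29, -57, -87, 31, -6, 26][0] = 29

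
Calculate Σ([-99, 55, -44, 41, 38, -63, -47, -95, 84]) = -130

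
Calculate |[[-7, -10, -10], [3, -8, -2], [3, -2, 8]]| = (1)*(-7)*det([[-8, -2], [-2, 8]]) + (-1)*(-10)*det([[3, -2], [3, 8]]) + (1)*(-10)*det([[3, -8], [3, -2]])
= 476 + 300 + -180
= 596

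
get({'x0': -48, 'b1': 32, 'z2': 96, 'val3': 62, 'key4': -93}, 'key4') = -93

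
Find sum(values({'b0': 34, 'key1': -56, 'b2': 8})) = 34 + (-56) + 8
= -14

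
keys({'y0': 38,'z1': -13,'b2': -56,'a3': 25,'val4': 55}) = ['y0', 'z1', 'b2', 'a3', 'val4']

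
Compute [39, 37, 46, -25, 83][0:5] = [39, 37, 46, -25, 83]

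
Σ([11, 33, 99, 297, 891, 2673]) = 4004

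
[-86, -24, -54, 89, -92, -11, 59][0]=-86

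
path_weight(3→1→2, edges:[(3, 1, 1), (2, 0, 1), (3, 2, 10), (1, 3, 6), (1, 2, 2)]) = w(3→1)=1 + w(1→2)=2
= 3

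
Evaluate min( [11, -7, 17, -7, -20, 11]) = -20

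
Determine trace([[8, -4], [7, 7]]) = diagonal: 8 + 7
= 15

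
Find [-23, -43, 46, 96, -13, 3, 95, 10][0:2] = [-23, -43]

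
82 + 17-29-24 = 46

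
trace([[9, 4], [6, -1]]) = 8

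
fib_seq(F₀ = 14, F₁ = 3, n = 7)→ [14, 3, 17, 20, 37, 57, 94]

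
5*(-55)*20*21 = -115500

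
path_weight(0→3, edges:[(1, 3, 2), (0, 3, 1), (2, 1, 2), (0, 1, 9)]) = w(0→3)=1
= 1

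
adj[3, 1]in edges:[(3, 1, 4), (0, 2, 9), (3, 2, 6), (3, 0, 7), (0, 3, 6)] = 4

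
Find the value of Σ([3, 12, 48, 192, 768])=1023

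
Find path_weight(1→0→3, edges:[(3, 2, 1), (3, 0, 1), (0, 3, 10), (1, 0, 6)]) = 16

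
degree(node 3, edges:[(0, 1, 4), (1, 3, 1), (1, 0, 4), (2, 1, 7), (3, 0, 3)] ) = 2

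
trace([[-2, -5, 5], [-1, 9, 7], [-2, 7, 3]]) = 10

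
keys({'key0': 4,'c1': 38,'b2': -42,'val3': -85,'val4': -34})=['key0', 'c1', 'b2', 'val3', 'val4']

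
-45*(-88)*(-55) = -217800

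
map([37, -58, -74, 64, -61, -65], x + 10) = [47, -48, -64, 74, -51, -55]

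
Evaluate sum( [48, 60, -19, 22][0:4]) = slice → [48, 60, -19, 22]
48 + 60 + (-19) + 22
= 111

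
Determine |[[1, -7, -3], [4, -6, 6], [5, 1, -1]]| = -340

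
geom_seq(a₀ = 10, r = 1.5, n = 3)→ a_0 = 10*1.5^0 = 10.0
a_1 = 10*1.5^1 = 15.0
a_2 = 10*1.5^2 = 22.5
= [10.0, 15.0, 22.5]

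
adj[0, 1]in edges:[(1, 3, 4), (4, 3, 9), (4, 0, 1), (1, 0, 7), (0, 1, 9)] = 9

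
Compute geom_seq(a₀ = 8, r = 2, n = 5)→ [8, 16, 32, 64, 128]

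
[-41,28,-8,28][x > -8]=[28, 28]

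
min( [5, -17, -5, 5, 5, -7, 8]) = -17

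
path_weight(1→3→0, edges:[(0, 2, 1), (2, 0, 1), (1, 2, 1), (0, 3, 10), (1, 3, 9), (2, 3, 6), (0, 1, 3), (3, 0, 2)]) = w(1→3)=9 + w(3→0)=2
= 11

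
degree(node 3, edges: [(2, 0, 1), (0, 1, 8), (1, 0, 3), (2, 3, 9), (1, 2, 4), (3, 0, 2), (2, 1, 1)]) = 2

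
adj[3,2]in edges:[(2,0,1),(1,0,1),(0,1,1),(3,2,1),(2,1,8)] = 1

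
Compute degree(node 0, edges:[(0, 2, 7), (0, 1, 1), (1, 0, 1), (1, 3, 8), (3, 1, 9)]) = 3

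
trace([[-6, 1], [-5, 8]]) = diagonal: (-6) + 8
= 2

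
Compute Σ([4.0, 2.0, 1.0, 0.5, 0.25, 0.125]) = 7.875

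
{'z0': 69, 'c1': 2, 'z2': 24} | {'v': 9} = {'z0': 69, 'c1': 2, 'z2': 24, 'v': 9}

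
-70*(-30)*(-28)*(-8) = 470400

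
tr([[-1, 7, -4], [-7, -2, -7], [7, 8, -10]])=-13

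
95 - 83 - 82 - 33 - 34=-137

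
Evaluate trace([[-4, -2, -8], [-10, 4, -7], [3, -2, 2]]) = diagonal: (-4) + 4 + 2
= 2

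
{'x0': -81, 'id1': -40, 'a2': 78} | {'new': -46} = {'x0': -81, 'id1': -40, 'a2': 78, 'new': -46}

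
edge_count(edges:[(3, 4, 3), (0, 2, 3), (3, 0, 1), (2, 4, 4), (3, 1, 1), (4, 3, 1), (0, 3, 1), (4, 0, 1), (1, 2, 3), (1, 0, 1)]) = 10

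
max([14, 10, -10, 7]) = 14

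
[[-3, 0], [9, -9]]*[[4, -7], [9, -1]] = [[-12, 21], [-45, -54]]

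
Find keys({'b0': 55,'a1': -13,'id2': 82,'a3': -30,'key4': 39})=['b0', 'a1', 'id2', 'a3', 'key4']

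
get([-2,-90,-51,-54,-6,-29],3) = -54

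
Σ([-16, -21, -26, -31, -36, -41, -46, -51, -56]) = (-16) + (-21) + (-26) + (-31) + (-36) + (-41) + (-46) + (-51) + (-56)
= -324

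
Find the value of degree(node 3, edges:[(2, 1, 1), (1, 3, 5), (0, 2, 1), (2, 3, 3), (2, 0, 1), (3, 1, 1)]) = incident: (1,3), (2,3), (3,1)
= 3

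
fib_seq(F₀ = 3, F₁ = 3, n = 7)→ F_2 = F_1 + F_0 = 6
F_3 = F_2 + F_1 = 9
F_4 = F_3 + F_2 = 15
...
= [3, 3, 6, 9, 15, 24, 39]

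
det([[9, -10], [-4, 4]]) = (9)*(4) - (-10)*(-4)
= -4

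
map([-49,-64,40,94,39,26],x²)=(-49)²=2401, (-64)²=4096, (40)²=1600, (94)²=8836, (39)²=1521, (26)²=676
= [2401, 4096, 1600, 8836, 1521, 676]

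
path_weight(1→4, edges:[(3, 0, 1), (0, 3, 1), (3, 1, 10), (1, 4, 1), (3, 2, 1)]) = 1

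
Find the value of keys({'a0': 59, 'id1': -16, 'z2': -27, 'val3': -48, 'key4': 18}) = ['a0', 'id1', 'z2', 'val3', 'key4']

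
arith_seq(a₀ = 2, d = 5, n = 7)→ a_0 = 2 + 0*5 = 2
a_1 = 2 + 1*5 = 7
a_2 = 2 + 2*5 = 12
...
= [2, 7, 12, 17, 22, 27, 32]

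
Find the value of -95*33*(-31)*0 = 0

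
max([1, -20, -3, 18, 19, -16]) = 19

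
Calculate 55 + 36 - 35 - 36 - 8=12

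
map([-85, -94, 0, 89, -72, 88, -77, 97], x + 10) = [-75, -84, 10, 99, -62, 98, -67, 107]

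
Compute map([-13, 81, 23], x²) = [169, 6561, 529]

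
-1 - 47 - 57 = -105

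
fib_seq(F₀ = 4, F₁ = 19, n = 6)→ F_2 = F_1 + F_0 = 23
F_3 = F_2 + F_1 = 42
F_4 = F_3 + F_2 = 65
...
= [4, 19, 23, 42, 65, 107]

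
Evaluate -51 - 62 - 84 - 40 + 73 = -164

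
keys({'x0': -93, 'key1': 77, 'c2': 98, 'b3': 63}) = ['x0', 'key1', 'c2', 'b3']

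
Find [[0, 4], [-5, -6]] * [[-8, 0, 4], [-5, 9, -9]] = C[0][0] = (0)*(-8) + (4)*(-5) = -20
C[0][1] = (0)*(0) + (4)*(9) = 36
C[0][2] = (0)*(4) + (4)*(-9) = -36
C[1][0] = (-5)*(-8) + (-6)*(-5) = 70
C[1][1] = (-5)*(0) + (-6)*(9) = -54
C[1][2] = (-5)*(4) + (-6)*(-9) = 34
= [[-20, 36, -36], [70, -54, 34]]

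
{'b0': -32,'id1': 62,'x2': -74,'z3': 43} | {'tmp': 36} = {'b0': -32, 'id1': 62, 'x2': -74, 'z3': 43, 'tmp': 36}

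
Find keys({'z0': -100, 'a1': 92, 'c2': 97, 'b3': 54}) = ['z0', 'a1', 'c2', 'b3']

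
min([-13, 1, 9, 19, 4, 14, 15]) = -13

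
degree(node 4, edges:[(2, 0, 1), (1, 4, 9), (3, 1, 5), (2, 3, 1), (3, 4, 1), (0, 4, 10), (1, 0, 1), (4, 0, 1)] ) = incident: (1,4), (3,4), (0,4), (4,0)
= 4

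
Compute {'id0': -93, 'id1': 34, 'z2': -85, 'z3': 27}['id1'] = 34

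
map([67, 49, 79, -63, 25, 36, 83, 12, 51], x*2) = [134, 98, 158, -126, 50, 72, 166, 24, 102]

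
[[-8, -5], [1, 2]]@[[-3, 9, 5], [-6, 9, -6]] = C[0][0] = (-8)*(-3) + (-5)*(-6) = 54
C[0][1] = (-8)*(9) + (-5)*(9) = -117
C[0][2] = (-8)*(5) + (-5)*(-6) = -10
C[1][0] = (1)*(-3) + (2)*(-6) = -15
C[1][1] = (1)*(9) + (2)*(9) = 27
C[1][2] = (1)*(5) + (2)*(-6) = -7
= [[54, -117, -10], [-15, 27, -7]]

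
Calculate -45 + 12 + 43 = 10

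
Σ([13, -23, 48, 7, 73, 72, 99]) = 13 + (-23) + 48 + 7 + 73 + 72 + 99
= 289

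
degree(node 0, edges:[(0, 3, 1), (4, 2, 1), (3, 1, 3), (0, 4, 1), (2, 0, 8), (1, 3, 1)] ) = incident: (0,3), (0,4), (2,0)
= 3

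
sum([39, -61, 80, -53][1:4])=-34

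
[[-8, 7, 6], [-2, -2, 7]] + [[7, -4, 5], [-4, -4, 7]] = [[-1, 3, 11], [-6, -6, 14]]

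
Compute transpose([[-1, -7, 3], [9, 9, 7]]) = [[-1, 9], [-7, 9], [3, 7]]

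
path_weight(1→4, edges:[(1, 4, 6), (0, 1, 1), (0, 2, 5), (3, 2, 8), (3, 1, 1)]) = 6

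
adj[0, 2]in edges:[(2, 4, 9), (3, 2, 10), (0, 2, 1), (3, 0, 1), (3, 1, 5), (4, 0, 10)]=1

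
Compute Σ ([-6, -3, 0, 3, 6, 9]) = (-6) + (-3) + 0 + 3 + 6 + 9
= 9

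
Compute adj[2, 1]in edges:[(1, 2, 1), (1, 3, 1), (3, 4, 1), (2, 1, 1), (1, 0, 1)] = 1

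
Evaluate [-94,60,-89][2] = -89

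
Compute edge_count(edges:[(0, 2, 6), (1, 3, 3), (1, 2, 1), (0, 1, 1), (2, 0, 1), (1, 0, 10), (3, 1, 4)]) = 7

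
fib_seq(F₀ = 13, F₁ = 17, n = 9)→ [13, 17, 30, 47, 77, 124, 201, 325, 526]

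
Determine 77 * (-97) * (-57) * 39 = 16603587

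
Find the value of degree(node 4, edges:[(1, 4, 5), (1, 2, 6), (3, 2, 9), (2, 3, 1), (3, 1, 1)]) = 1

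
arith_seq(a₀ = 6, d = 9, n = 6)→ a_0 = 6 + 0*9 = 6
a_1 = 6 + 1*9 = 15
a_2 = 6 + 2*9 = 24
...
= [6, 15, 24, 33, 42, 51]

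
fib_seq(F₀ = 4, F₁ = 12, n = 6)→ [4, 12, 16, 28, 44, 72]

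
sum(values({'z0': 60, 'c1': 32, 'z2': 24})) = 60 + 32 + 24
= 116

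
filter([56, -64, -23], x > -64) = [56, -23]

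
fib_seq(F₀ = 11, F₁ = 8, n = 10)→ [11, 8, 19, 27, 46, 73, 119, 192, 311, 503]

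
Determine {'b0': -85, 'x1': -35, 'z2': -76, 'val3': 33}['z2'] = -76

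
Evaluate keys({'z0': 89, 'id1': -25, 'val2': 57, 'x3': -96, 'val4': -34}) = ['z0', 'id1', 'val2', 'x3', 'val4']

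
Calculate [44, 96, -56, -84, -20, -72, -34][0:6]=[44, 96, -56, -84, -20, -72]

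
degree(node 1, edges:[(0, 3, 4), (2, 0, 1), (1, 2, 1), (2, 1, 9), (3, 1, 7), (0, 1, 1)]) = incident: (1,2), (2,1), (3,1), (0,1)
= 4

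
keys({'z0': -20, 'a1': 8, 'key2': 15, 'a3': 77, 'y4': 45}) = ['z0', 'a1', 'key2', 'a3', 'y4']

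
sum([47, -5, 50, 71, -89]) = 74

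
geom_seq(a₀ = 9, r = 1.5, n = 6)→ [9.0, 13.5, 20.25, 30.375, 45.5625, 68.34375]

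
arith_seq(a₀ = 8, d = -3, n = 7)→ a_0 = 8 + 0*-3 = 8
a_1 = 8 + 1*-3 = 5
a_2 = 8 + 2*-3 = 2
...
= [8, 5, 2, -1, -4, -7, -10]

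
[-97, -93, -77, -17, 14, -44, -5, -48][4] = 14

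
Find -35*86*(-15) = 45150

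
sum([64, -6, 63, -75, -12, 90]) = 64 + (-6) + 63 + (-75) + (-12) + 90
= 124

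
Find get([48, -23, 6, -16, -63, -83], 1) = -23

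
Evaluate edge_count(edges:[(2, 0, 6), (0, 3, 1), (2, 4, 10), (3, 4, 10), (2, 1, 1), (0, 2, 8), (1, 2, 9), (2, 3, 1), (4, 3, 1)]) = 9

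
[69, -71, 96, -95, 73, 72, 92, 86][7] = 86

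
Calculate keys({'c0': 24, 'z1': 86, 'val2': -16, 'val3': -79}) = ['c0', 'z1', 'val2', 'val3']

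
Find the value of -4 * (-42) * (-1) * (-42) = 7056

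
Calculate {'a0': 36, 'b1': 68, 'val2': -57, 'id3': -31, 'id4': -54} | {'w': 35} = {'a0': 36, 'b1': 68, 'val2': -57, 'id3': -31, 'id4': -54, 'w': 35}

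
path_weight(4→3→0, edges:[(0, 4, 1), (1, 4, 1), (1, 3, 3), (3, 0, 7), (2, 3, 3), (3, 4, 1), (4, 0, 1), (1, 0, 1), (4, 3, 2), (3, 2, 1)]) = 9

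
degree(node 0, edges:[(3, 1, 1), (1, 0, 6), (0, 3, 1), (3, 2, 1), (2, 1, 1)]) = incident: (1,0), (0,3)
= 2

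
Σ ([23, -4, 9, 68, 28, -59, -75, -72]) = -82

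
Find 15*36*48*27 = 699840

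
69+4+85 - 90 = 68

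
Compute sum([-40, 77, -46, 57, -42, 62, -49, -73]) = -54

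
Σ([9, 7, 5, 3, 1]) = 25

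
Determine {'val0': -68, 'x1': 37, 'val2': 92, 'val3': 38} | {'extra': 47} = {'val0': -68, 'x1': 37, 'val2': 92, 'val3': 38, 'extra': 47}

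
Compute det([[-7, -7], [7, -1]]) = 56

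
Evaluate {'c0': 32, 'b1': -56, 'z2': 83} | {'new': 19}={'c0': 32, 'b1': -56, 'z2': 83, 'new': 19}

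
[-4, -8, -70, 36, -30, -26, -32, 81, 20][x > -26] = keep x where x > -26: -4✓, -8✓, -70✗, 36✓, -30✗, -26✗, -32✗, 81✓, 20✓
= [-4, -8, 36, 81, 20]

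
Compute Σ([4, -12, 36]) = 28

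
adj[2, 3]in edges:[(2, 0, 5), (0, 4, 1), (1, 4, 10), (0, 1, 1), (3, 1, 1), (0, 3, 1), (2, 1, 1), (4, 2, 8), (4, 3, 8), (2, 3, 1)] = 1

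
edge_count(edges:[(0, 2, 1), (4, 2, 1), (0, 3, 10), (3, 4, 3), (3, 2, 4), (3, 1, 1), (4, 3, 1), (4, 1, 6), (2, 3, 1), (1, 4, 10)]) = 10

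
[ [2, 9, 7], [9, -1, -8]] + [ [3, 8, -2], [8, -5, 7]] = [[5, 17, 5], [17, -6, -1]]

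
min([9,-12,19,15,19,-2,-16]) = -16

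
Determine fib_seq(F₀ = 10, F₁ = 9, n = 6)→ [10, 9, 19, 28, 47, 75]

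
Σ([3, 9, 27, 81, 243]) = 363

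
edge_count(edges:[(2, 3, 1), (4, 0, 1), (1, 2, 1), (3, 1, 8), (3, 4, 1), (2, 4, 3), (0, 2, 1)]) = 7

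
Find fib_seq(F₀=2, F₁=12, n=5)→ [2, 12, 14, 26, 40]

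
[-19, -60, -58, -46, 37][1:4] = [-60, -58, -46]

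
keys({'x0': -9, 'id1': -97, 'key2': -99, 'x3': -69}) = ['x0', 'id1', 'key2', 'x3']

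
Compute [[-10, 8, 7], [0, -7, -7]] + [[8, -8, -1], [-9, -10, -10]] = [[-2, 0, 6], [-9, -17, -17]]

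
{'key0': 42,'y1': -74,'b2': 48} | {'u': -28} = {'key0': 42, 'y1': -74, 'b2': 48, 'u': -28}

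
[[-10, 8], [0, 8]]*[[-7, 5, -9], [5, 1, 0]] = [[110, -42, 90], [40, 8, 0]]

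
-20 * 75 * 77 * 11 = -1270500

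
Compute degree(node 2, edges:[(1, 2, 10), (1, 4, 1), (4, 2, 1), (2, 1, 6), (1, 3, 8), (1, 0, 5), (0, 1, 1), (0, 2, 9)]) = 4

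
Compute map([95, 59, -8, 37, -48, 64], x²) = (95)²=9025, (59)²=3481, (-8)²=64, (37)²=1369, (-48)²=2304, (64)²=4096
= [9025, 3481, 64, 1369, 2304, 4096]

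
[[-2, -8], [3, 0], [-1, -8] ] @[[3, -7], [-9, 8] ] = [[66, -50], [9, -21], [69, -57]]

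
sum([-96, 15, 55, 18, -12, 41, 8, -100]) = (-96) + 15 + 55 + 18 + (-12) + 41 + 8 + (-100)
= -71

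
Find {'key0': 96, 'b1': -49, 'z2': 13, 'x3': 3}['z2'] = 13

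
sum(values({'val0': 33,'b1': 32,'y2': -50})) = 15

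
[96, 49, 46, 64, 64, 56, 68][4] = 64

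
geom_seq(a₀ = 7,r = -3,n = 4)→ [7, -21, 63, -189]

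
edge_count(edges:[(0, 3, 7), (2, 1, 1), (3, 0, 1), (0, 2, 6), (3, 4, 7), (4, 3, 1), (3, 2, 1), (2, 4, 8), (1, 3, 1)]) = 9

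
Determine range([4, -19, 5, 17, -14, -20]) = 37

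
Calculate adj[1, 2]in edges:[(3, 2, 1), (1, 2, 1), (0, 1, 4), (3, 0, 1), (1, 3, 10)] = 1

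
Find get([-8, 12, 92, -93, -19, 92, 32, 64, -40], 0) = -8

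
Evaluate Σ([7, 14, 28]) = 7 + 14 + 28
= 49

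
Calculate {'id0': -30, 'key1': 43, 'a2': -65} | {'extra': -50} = {'id0': -30, 'key1': 43, 'a2': -65, 'extra': -50}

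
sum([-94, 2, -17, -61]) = -170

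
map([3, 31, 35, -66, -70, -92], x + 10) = [13, 41, 45, -56, -60, -82]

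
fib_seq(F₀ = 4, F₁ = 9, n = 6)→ F_2 = F_1 + F_0 = 13
F_3 = F_2 + F_1 = 22
F_4 = F_3 + F_2 = 35
...
= [4, 9, 13, 22, 35, 57]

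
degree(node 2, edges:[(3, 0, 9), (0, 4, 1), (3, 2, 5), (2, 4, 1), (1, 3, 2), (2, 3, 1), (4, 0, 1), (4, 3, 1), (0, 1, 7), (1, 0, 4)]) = incident: (3,2), (2,4), (2,3)
= 3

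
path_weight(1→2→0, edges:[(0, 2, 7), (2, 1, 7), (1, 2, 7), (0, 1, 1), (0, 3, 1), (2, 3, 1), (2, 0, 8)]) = w(1→2)=7 + w(2→0)=8
= 15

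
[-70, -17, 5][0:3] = [-70, -17, 5]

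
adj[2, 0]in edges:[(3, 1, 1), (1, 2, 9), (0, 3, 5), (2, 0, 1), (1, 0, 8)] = 1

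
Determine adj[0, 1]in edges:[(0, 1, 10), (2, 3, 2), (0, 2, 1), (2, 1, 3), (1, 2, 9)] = 10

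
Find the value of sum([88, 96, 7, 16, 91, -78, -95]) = 125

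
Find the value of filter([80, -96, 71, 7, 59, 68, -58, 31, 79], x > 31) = keep x where x > 31: 80✓, -96✗, 71✓, 7✗, 59✓, 68✓, -58✗, 31✗, 79✓
= [80, 71, 59, 68, 79]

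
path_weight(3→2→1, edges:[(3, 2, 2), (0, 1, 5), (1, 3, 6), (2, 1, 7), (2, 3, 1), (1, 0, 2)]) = w(3→2)=2 + w(2→1)=7
= 9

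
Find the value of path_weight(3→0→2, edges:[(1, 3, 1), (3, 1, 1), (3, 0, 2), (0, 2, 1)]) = w(3→0)=2 + w(0→2)=1
= 3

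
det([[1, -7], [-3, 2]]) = (1)*(2) - (-7)*(-3)
= -19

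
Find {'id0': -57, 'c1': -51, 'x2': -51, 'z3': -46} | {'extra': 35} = {'id0': -57, 'c1': -51, 'x2': -51, 'z3': -46, 'extra': 35}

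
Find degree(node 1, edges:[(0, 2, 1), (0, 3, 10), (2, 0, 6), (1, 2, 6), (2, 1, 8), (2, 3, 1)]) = 2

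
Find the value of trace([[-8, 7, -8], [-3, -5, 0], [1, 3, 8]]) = -5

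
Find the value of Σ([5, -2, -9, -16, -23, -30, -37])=-112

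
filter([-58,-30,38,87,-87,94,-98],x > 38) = [87, 94]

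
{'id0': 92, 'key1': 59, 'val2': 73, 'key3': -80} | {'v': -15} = {'id0': 92, 'key1': 59, 'val2': 73, 'key3': -80, 'v': -15}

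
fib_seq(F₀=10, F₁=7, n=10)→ F_2 = F_1 + F_0 = 17
F_3 = F_2 + F_1 = 24
F_4 = F_3 + F_2 = 41
...
= [10, 7, 17, 24, 41, 65, 106, 171, 277, 448]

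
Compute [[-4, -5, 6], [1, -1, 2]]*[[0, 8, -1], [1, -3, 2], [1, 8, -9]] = C[0][0] = (-4)*(0) + (-5)*(1) + (6)*(1) = 1
C[0][1] = (-4)*(8) + (-5)*(-3) + (6)*(8) = 31
C[0][2] = (-4)*(-1) + (-5)*(2) + (6)*(-9) = -60
C[1][0] = (1)*(0) + (-1)*(1) + (2)*(1) = 1
C[1][1] = (1)*(8) + (-1)*(-3) + (2)*(8) = 27
C[1][2] = (1)*(-1) + (-1)*(2) + (2)*(-9) = -21
= [[1, 31, -60], [1, 27, -21]]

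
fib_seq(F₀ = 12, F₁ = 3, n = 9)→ F_2 = F_1 + F_0 = 15
F_3 = F_2 + F_1 = 18
F_4 = F_3 + F_2 = 33
...
= [12, 3, 15, 18, 33, 51, 84, 135, 219]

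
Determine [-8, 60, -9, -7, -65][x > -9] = [-8, 60, -7]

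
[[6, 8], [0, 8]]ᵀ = [[6, 0], [8, 8]]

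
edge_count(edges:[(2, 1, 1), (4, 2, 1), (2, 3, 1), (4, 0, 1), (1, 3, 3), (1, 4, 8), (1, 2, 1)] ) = 7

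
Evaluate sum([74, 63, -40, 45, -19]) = 74 + 63 + (-40) + 45 + (-19)
= 123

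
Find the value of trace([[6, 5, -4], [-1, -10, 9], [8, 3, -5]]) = -9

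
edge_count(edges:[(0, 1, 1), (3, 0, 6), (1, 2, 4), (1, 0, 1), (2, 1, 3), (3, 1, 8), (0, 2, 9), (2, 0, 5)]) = 8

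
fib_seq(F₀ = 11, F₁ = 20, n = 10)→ F_2 = F_1 + F_0 = 31
F_3 = F_2 + F_1 = 51
F_4 = F_3 + F_2 = 82
...
= [11, 20, 31, 51, 82, 133, 215, 348, 563, 911]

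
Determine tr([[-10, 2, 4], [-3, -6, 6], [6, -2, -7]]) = diagonal: (-10) + (-6) + (-7)
= -23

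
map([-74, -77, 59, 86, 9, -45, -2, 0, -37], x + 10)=[-64, -67, 69, 96, 19, -35, 8, 10, -27]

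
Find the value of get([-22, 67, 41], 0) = -22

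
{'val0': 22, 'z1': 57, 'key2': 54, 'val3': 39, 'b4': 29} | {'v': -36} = {'val0': 22, 'z1': 57, 'key2': 54, 'val3': 39, 'b4': 29, 'v': -36}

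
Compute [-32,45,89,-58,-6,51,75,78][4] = -6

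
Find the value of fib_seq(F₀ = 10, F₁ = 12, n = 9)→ [10, 12, 22, 34, 56, 90, 146, 236, 382]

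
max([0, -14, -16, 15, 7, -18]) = 15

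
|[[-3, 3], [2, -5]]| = 9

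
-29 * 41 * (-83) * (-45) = -4440915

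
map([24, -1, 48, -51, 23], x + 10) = [34, 9, 58, -41, 33]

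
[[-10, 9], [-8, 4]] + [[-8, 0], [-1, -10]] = [[-18, 9], [-9, -6]]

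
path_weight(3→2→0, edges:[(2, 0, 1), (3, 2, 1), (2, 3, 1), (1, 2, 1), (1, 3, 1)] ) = w(3→2)=1 + w(2→0)=1
= 2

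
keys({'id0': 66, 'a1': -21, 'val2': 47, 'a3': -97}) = ['id0', 'a1', 'val2', 'a3']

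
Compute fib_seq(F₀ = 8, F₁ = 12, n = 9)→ F_2 = F_1 + F_0 = 20
F_3 = F_2 + F_1 = 32
F_4 = F_3 + F_2 = 52
...
= [8, 12, 20, 32, 52, 84, 136, 220, 356]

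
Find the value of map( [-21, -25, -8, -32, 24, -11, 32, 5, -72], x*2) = [-42, -50, -16, -64, 48, -22, 64, 10, -144]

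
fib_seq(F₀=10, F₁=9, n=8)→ [10, 9, 19, 28, 47, 75, 122, 197]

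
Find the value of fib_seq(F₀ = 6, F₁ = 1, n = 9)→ F_2 = F_1 + F_0 = 7
F_3 = F_2 + F_1 = 8
F_4 = F_3 + F_2 = 15
...
= [6, 1, 7, 8, 15, 23, 38, 61, 99]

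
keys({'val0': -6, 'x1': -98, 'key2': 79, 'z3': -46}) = ['val0', 'x1', 'key2', 'z3']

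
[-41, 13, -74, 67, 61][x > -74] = [-41, 13, 67, 61]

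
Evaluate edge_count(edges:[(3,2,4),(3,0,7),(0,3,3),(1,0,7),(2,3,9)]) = 5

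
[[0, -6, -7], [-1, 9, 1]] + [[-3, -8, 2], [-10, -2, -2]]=[[-3, -14, -5], [-11, 7, -1]]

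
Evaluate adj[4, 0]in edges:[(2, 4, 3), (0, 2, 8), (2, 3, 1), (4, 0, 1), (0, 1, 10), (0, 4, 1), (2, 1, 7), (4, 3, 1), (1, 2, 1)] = 1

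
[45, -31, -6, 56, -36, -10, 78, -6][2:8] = [-6, 56, -36, -10, 78, -6]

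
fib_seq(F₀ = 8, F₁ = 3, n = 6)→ [8, 3, 11, 14, 25, 39]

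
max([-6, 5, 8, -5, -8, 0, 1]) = 8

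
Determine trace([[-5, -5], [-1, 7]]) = diagonal: (-5) + 7
= 2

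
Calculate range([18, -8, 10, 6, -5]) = 26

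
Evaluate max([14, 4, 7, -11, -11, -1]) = 14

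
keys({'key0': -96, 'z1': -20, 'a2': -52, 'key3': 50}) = ['key0', 'z1', 'a2', 'key3']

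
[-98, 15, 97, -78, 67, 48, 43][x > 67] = [97]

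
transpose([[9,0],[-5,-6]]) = [[9, -5], [0, -6]]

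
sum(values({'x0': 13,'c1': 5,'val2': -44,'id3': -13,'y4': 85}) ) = 46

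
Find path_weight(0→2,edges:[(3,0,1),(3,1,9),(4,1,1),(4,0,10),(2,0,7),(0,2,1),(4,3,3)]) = w(0→2)=1
= 1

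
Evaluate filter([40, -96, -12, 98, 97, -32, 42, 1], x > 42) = keep x where x > 42: 40✗, -96✗, -12✗, 98✓, 97✓, -32✗, 42✗, 1✗
= [98, 97]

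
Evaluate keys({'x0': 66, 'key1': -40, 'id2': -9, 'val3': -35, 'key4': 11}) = ['x0', 'key1', 'id2', 'val3', 'key4']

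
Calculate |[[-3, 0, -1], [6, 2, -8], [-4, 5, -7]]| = -116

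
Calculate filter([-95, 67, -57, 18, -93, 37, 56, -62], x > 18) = [67, 37, 56]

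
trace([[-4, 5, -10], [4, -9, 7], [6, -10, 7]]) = diagonal: (-4) + (-9) + 7
= -6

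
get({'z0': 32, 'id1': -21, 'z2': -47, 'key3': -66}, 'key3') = -66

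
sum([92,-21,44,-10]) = 105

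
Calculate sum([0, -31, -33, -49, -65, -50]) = -228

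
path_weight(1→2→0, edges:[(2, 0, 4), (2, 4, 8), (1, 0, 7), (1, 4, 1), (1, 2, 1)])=w(1→2)=1 + w(2→0)=4
= 5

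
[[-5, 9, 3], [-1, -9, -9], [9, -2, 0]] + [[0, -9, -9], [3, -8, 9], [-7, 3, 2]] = [[-5, 0, -6], [2, -17, 0], [2, 1, 2]]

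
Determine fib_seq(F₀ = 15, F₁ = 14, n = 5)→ [15, 14, 29, 43, 72]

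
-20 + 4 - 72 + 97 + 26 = 35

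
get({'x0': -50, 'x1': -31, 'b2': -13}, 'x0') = -50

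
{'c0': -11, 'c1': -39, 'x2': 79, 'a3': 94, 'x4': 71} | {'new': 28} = {'c0': -11, 'c1': -39, 'x2': 79, 'a3': 94, 'x4': 71, 'new': 28}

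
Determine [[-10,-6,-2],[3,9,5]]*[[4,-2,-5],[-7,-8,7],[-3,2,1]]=[[8, 64, 6], [-66, -68, 53]]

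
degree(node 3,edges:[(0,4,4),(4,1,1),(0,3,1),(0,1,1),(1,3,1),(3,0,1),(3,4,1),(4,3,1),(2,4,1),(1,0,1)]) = 5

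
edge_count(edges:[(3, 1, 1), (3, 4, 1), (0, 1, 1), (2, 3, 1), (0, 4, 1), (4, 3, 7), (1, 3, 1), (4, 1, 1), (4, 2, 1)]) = 9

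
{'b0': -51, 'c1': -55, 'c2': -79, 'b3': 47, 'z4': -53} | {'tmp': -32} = {'b0': -51, 'c1': -55, 'c2': -79, 'b3': 47, 'z4': -53, 'tmp': -32}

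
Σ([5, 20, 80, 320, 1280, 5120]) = 6825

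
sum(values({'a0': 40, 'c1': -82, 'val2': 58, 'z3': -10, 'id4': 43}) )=40 + (-82) + 58 + (-10) + 43
= 49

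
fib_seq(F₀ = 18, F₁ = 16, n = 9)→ F_2 = F_1 + F_0 = 34
F_3 = F_2 + F_1 = 50
F_4 = F_3 + F_2 = 84
...
= [18, 16, 34, 50, 84, 134, 218, 352, 570]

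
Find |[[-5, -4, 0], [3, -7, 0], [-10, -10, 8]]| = 376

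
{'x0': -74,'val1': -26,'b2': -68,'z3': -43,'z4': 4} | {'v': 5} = {'x0': -74, 'val1': -26, 'b2': -68, 'z3': -43, 'z4': 4, 'v': 5}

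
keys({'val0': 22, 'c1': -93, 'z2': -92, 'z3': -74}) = ['val0', 'c1', 'z2', 'z3']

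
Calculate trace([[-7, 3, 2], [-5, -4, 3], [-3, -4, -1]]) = diagonal: (-7) + (-4) + (-1)
= -12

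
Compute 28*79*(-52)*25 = -2875600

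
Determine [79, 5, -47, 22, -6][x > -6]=[79, 5, 22]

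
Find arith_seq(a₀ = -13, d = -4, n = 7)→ a_0 = -13 + 0*-4 = -13
a_1 = -13 + 1*-4 = -17
a_2 = -13 + 2*-4 = -21
...
= [-13, -17, -21, -25, -29, -33, -37]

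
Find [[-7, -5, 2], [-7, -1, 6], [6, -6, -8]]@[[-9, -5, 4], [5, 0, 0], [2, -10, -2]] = [[42, 15, -32], [70, -25, -40], [-100, 50, 40]]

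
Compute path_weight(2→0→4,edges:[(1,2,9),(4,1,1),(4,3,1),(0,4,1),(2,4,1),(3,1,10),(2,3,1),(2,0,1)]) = 2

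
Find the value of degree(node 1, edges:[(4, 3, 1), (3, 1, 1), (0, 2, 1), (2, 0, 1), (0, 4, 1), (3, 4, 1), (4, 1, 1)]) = incident: (3,1), (4,1)
= 2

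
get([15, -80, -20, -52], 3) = -52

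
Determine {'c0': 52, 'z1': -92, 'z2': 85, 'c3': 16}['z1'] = -92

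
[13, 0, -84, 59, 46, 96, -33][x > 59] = [96]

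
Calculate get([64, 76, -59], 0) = 64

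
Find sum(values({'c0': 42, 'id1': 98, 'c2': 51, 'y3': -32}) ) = 159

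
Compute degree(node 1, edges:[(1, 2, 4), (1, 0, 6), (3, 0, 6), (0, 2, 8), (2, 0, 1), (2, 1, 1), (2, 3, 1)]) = 3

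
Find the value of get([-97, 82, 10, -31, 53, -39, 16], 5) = -39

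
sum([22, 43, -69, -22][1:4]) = slice → [43, -69, -22]
43 + (-69) + (-22)
= -48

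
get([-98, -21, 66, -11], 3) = -11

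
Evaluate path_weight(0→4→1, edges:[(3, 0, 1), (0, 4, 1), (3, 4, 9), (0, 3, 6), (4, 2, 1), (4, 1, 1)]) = w(0→4)=1 + w(4→1)=1
= 2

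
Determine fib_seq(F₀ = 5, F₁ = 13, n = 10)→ F_2 = F_1 + F_0 = 18
F_3 = F_2 + F_1 = 31
F_4 = F_3 + F_2 = 49
...
= [5, 13, 18, 31, 49, 80, 129, 209, 338, 547]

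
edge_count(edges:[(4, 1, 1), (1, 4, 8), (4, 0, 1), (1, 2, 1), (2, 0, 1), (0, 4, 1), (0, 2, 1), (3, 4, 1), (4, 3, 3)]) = 9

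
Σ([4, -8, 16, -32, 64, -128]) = 4 + -8 + 16 + -32 + 64 + -128
= -84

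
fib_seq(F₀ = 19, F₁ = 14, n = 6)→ F_2 = F_1 + F_0 = 33
F_3 = F_2 + F_1 = 47
F_4 = F_3 + F_2 = 80
...
= [19, 14, 33, 47, 80, 127]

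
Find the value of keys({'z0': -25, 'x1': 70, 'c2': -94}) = ['z0', 'x1', 'c2']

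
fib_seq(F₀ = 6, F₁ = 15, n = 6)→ [6, 15, 21, 36, 57, 93]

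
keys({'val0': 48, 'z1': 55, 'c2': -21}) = ['val0', 'z1', 'c2']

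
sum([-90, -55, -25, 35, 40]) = -95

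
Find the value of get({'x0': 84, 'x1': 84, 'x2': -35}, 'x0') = 84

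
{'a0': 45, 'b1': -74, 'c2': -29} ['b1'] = -74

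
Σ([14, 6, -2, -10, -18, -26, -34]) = -70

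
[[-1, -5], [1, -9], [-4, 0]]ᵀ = [[-1, 1, -4], [-5, -9, 0]]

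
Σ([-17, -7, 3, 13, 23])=(-17) + (-7) + 3 + 13 + 23
= 15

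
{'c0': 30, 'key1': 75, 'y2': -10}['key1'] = 75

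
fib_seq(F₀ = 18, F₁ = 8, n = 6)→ [18, 8, 26, 34, 60, 94]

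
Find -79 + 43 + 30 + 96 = 90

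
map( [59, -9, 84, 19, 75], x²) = [3481, 81, 7056, 361, 5625]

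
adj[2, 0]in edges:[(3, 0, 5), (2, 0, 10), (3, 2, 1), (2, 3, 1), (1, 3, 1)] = 10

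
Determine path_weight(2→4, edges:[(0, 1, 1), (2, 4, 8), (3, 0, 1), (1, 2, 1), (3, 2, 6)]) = w(2→4)=8
= 8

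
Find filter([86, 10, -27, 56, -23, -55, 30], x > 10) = keep x where x > 10: 86✓, 10✗, -27✗, 56✓, -23✗, -55✗, 30✓
= [86, 56, 30]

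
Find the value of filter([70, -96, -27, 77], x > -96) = keep x where x > -96: 70✓, -96✗, -27✓, 77✓
= [70, -27, 77]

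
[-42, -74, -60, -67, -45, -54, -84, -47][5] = -54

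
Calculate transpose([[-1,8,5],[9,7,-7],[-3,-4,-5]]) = [[-1, 9, -3], [8, 7, -4], [5, -7, -5]]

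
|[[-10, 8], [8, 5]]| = -114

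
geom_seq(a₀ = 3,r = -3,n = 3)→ a_0 = 3*(-3)^0 = 3
a_1 = 3*(-3)^1 = -9
a_2 = 3*(-3)^2 = 27
= [3, -9, 27]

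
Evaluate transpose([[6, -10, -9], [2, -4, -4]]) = [[6, 2], [-10, -4], [-9, -4]]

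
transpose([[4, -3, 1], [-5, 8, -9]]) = [[4, -5], [-3, 8], [1, -9]]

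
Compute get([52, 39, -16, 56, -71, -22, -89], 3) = 56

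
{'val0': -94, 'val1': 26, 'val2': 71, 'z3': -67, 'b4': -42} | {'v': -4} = {'val0': -94, 'val1': 26, 'val2': 71, 'z3': -67, 'b4': -42, 'v': -4}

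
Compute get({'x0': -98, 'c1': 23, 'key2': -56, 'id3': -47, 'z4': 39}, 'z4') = 39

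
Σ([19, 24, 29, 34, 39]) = 145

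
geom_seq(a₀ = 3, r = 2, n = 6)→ a_0 = 3*2^0 = 3
a_1 = 3*2^1 = 6
a_2 = 3*2^2 = 12
...
= [3, 6, 12, 24, 48, 96]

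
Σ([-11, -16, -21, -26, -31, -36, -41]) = (-11) + (-16) + (-21) + (-26) + (-31) + (-36) + (-41)
= -182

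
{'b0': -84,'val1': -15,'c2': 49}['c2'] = 49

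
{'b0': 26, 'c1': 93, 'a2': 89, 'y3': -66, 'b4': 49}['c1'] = 93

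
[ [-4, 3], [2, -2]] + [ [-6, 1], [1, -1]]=[[-10, 4], [3, -3]]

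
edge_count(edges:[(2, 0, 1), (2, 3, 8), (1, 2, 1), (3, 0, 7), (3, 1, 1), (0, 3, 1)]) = 6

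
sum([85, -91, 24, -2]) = 16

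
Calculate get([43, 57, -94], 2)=-94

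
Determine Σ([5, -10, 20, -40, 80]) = 5 + -10 + 20 + -40 + 80
= 55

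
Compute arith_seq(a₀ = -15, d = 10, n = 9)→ [-15, -5, 5, 15, 25, 35, 45, 55, 65]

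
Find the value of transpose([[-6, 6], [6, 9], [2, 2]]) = [[-6, 6, 2], [6, 9, 2]]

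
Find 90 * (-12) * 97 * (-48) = 5028480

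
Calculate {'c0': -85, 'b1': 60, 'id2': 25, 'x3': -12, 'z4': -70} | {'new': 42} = {'c0': -85, 'b1': 60, 'id2': 25, 'x3': -12, 'z4': -70, 'new': 42}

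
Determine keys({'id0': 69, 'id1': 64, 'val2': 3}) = ['id0', 'id1', 'val2']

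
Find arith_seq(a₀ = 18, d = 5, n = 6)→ [18, 23, 28, 33, 38, 43]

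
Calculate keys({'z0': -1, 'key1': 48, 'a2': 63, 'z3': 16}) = ['z0', 'key1', 'a2', 'z3']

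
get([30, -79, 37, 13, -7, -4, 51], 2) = 37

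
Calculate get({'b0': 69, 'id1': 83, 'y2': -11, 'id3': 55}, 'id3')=55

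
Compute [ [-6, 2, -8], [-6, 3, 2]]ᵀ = [[-6, -6], [2, 3], [-8, 2]]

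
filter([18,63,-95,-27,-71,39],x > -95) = keep x where x > -95: 18✓, 63✓, -95✗, -27✓, -71✓, 39✓
= [18, 63, -27, -71, 39]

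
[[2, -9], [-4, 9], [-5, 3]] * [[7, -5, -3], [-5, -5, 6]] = [[59, 35, -60], [-73, -25, 66], [-50, 10, 33]]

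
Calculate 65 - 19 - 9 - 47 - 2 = -12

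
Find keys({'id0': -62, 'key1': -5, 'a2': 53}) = ['id0', 'key1', 'a2']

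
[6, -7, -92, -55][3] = -55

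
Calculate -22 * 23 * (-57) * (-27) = -778734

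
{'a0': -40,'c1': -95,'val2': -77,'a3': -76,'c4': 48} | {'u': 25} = {'a0': -40, 'c1': -95, 'val2': -77, 'a3': -76, 'c4': 48, 'u': 25}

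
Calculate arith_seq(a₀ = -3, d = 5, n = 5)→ [-3, 2, 7, 12, 17]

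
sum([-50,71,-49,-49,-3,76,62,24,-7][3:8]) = slice → [-49, -3, 76, 62, 24]
(-49) + (-3) + 76 + 62 + 24
= 110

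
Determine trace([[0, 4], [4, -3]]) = -3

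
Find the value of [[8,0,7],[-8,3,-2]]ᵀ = [[8, -8], [0, 3], [7, -2]]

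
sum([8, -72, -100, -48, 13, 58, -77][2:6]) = slice → [-100, -48, 13, 58]
(-100) + (-48) + 13 + 58
= -77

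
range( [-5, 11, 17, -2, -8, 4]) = 25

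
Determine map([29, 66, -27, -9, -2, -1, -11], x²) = (29)²=841, (66)²=4356, (-27)²=729, (-9)²=81, (-2)²=4, (-1)²=1, (-11)²=121
= [841, 4356, 729, 81, 4, 1, 121]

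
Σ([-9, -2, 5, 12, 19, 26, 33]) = 84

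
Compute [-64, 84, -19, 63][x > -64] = [84, -19, 63]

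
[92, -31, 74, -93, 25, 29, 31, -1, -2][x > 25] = keep x where x > 25: 92✓, -31✗, 74✓, -93✗, 25✗, 29✓, 31✓, -1✗, -2✗
= [92, 74, 29, 31]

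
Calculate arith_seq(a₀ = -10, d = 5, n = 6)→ a_0 = -10 + 0*5 = -10
a_1 = -10 + 1*5 = -5
a_2 = -10 + 2*5 = 0
...
= [-10, -5, 0, 5, 10, 15]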